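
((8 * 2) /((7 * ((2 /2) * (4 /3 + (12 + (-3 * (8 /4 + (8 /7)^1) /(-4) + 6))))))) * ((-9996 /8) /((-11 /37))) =4438224 /10021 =442.89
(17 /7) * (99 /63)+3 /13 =2578 /637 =4.05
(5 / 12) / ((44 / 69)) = 115 / 176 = 0.65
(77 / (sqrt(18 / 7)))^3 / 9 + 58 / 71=58 / 71 + 3195731 * sqrt(14) / 972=12302.60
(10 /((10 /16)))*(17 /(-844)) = -0.32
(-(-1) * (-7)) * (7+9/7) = -58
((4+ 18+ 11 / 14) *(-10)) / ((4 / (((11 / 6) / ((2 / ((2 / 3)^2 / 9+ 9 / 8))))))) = -13351745 / 217728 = -61.32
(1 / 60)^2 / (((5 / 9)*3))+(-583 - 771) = -8123999 / 6000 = -1354.00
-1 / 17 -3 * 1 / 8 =-59 / 136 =-0.43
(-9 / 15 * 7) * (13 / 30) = -91 / 50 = -1.82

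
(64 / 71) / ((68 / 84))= 1344 / 1207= 1.11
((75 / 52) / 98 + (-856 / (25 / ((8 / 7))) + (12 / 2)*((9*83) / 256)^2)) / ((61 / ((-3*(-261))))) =4891080714633 / 31831654400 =153.65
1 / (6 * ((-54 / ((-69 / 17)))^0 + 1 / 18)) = 3 / 19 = 0.16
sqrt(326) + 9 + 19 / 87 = 802 / 87 + sqrt(326) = 27.27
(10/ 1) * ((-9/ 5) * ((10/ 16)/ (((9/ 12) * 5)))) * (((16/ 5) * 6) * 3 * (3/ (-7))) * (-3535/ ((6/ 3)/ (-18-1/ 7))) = 16623792/ 7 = 2374827.43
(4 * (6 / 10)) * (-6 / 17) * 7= -504 / 85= -5.93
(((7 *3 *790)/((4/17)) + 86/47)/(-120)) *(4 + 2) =-6627877/1880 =-3525.47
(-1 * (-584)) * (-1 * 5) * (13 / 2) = -18980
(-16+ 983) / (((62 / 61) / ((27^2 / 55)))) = 43001523 / 3410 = 12610.42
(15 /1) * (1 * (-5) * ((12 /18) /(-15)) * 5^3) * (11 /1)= 4583.33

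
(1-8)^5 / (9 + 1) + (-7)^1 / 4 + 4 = -33569 / 20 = -1678.45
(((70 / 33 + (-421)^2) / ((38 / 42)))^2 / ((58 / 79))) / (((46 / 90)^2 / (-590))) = -79110999796673715782625 / 670110221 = -118056697715514.65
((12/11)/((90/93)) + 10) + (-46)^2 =116992/55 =2127.13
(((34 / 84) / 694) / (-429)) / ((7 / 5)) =-85 / 87531444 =-0.00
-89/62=-1.44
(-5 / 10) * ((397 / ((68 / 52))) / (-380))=5161 / 12920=0.40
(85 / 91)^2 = 7225 / 8281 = 0.87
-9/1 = -9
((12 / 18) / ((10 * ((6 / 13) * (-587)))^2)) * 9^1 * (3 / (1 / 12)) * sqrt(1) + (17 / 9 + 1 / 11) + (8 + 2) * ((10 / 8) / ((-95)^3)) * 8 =23160287736347 / 11698823916450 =1.98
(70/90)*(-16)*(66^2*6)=-325248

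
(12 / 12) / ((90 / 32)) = 16 / 45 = 0.36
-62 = -62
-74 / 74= -1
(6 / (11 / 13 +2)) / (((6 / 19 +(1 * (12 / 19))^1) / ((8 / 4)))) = 494 / 111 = 4.45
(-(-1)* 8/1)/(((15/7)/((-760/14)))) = -608/3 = -202.67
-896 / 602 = -64 / 43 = -1.49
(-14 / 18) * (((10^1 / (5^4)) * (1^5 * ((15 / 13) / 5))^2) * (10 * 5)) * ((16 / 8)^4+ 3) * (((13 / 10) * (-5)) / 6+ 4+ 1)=-6251 / 2535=-2.47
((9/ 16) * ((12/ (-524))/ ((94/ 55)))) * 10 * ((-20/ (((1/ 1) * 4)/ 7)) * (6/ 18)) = 86625/ 98512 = 0.88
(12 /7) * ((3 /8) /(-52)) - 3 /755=-8979 /549640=-0.02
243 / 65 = 3.74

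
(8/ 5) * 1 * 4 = 32/ 5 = 6.40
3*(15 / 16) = 45 / 16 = 2.81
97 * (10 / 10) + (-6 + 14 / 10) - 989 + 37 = -4298 / 5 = -859.60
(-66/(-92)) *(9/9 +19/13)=528/299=1.77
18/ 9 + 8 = 10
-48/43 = -1.12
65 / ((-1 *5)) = -13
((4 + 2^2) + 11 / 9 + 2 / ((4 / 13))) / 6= 283 / 108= 2.62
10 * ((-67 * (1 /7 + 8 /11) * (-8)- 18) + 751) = 11993.90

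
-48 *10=-480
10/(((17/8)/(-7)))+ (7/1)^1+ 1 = -424/17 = -24.94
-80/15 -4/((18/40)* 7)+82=4750/63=75.40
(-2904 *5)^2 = 210830400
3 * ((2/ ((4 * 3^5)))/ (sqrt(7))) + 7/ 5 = sqrt(7)/ 1134 + 7/ 5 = 1.40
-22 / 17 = -1.29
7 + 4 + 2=13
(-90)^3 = -729000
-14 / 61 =-0.23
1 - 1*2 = -1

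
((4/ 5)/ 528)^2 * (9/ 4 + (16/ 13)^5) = 7535941/ 646940923200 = 0.00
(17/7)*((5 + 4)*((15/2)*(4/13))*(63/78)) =6885/169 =40.74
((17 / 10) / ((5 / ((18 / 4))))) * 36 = 1377 / 25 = 55.08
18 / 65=0.28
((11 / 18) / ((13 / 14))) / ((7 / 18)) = 22 / 13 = 1.69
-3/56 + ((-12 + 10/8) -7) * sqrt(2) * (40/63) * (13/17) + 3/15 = 41/280 -9230 * sqrt(2)/1071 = -12.04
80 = 80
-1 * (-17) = 17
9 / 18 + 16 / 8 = 5 / 2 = 2.50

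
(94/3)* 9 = 282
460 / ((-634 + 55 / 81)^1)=-37260 / 51299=-0.73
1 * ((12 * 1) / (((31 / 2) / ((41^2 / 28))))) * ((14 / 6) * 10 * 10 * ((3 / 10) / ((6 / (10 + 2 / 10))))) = 171462 / 31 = 5531.03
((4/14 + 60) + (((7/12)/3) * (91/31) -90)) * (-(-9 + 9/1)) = 0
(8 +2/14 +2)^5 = 107349.88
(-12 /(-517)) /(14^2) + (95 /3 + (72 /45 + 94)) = 48360742 /379995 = 127.27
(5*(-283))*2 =-2830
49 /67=0.73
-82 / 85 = -0.96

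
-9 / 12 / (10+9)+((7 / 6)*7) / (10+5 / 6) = 3529 / 4940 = 0.71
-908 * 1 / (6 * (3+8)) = -454 / 33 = -13.76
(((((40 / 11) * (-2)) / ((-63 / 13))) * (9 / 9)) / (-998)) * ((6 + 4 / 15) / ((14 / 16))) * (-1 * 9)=78208 / 806883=0.10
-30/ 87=-10/ 29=-0.34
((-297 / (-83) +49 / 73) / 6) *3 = 12874 / 6059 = 2.12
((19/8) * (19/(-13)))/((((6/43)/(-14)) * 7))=15523/312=49.75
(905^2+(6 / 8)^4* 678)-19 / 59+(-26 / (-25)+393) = 819633.24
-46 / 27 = -1.70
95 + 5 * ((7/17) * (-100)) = -1885/17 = -110.88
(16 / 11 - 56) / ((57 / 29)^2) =-168200 / 11913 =-14.12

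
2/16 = 1/8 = 0.12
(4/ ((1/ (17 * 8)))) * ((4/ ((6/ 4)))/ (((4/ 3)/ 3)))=3264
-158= -158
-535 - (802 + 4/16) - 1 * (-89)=-4993/4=-1248.25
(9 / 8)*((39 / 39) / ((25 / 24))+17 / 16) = 2.28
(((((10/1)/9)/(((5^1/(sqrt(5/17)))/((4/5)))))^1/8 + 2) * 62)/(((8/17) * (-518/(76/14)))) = -10013/3626 - 589 * sqrt(85)/326340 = -2.78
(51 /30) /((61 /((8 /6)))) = 34 /915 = 0.04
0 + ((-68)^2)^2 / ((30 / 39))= 138978944 / 5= 27795788.80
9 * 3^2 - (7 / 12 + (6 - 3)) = 929 / 12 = 77.42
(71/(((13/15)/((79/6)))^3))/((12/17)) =352693.35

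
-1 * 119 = -119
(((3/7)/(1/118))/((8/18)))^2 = 2537649/196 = 12947.19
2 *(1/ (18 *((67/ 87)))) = 29/ 201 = 0.14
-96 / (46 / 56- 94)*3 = 8064 / 2609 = 3.09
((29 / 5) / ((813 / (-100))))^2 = 336400 / 660969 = 0.51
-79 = -79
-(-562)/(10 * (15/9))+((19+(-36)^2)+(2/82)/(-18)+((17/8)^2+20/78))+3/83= 862252894127/637041600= 1353.53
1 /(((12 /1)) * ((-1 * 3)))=-1 /36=-0.03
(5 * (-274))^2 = 1876900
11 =11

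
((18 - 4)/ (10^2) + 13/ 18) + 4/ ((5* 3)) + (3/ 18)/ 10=1.15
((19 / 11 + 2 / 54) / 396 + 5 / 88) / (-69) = -14413 / 16230456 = -0.00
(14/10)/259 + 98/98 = 186/185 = 1.01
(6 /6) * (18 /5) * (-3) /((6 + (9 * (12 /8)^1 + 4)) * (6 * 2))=-9 /235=-0.04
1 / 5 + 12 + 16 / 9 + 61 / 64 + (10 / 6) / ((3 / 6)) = 52601 / 2880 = 18.26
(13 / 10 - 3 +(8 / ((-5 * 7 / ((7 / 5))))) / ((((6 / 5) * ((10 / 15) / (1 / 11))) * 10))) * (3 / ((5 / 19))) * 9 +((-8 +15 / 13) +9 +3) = -6064603 / 35750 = -169.64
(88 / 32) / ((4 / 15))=165 / 16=10.31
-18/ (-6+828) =-3/ 137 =-0.02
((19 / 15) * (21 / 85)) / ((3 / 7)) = 931 / 1275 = 0.73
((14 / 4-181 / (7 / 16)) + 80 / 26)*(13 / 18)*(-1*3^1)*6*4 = 148198 / 7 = 21171.14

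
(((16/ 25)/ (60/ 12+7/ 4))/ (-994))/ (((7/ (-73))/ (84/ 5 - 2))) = 172864/ 11741625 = 0.01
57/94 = 0.61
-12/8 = -1.50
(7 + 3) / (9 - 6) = 10 / 3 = 3.33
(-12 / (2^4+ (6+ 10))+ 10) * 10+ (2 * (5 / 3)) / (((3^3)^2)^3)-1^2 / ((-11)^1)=4926826359053 / 51139504548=96.34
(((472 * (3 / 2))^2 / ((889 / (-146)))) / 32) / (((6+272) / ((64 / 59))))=-1240416 / 123571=-10.04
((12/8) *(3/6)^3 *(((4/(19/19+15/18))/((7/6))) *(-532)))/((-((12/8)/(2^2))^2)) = 14592/11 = 1326.55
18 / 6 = 3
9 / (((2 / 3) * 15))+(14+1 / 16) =1197 / 80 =14.96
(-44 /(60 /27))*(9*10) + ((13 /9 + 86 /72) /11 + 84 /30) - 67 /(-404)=-88930819 /49995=-1778.79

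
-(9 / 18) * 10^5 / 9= -50000 / 9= -5555.56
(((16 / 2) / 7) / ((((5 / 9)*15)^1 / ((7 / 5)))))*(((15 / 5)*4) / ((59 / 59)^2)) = 288 / 125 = 2.30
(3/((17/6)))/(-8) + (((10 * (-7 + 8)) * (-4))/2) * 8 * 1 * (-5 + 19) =-152329/68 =-2240.13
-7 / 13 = -0.54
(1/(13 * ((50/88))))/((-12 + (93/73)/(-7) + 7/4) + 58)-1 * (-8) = 22989576/2872675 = 8.00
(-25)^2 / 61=625 / 61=10.25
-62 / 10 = -31 / 5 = -6.20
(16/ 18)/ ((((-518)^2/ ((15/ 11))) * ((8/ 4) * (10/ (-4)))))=-2/ 2213673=-0.00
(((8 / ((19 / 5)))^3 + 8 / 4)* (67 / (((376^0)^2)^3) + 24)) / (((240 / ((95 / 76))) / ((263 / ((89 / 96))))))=1523.48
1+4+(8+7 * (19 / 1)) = 146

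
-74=-74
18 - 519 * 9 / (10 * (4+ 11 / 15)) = -11457 / 142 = -80.68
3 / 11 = 0.27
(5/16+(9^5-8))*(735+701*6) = 291723125.06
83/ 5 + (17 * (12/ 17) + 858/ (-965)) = 26741/ 965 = 27.71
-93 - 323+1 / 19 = -7903 / 19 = -415.95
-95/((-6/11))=1045/6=174.17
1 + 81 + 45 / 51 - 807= -724.12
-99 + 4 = -95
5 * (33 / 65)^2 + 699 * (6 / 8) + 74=2026441 / 3380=599.54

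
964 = 964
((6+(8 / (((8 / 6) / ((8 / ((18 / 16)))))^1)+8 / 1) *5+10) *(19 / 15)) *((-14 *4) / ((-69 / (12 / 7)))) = 491264 / 1035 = 474.65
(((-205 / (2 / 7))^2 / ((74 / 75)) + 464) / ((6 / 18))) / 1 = 463737657 / 296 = 1566681.27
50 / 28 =25 / 14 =1.79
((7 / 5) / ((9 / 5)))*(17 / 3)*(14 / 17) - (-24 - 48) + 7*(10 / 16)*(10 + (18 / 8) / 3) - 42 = 69691 / 864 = 80.66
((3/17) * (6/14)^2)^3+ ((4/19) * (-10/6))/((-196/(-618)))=-12149622413/10982181203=-1.11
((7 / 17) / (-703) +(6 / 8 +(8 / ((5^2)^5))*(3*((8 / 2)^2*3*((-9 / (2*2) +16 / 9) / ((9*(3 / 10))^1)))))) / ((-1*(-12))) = 1889156973623 / 30250968750000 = 0.06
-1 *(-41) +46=87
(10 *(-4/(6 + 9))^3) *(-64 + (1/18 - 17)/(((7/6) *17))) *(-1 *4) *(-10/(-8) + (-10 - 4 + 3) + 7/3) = 263758976/722925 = 364.85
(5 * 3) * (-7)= -105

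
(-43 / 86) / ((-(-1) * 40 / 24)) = -3 / 10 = -0.30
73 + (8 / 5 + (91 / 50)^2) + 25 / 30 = 590593 / 7500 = 78.75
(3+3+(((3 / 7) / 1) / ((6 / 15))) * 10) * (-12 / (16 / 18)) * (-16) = 25272 / 7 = 3610.29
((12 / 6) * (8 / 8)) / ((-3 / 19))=-38 / 3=-12.67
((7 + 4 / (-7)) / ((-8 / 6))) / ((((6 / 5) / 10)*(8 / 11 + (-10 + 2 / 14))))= 12375 / 2812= 4.40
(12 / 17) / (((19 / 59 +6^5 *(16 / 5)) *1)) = 3540 / 124790863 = 0.00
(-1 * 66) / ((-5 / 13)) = 858 / 5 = 171.60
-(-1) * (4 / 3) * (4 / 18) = 8 / 27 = 0.30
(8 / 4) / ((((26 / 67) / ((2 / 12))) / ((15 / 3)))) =335 / 78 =4.29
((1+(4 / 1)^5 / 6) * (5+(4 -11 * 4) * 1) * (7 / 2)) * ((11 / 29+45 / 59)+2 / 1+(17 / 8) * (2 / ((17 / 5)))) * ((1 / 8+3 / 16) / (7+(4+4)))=-3792694325 / 1971072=-1924.18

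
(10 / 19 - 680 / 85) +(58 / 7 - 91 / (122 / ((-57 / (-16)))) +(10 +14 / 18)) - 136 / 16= 0.43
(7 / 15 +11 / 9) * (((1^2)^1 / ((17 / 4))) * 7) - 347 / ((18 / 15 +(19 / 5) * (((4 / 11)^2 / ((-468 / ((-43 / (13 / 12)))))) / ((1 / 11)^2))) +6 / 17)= -10824476281 / 221198220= -48.94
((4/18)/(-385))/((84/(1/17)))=-1/2474010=-0.00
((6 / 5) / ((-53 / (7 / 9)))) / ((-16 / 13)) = 91 / 6360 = 0.01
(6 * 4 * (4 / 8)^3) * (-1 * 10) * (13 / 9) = -130 / 3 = -43.33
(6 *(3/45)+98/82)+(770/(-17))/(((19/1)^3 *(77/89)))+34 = 850669641/23903615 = 35.59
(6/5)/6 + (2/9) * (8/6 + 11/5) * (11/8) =691/540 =1.28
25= 25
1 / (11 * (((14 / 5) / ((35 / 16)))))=25 / 352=0.07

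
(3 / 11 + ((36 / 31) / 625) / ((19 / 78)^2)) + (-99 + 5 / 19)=-7573235111 / 76938125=-98.43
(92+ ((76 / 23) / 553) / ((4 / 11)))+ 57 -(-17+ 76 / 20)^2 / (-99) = 47943136 / 317975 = 150.78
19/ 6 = 3.17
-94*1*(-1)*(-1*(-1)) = 94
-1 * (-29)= 29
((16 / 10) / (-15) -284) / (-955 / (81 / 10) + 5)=575316 / 228625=2.52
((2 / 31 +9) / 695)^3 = 0.00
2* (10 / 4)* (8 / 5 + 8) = 48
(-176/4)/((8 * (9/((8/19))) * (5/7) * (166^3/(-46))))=1771/488877885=0.00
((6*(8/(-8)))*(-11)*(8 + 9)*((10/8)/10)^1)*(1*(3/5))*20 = 1683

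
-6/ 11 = -0.55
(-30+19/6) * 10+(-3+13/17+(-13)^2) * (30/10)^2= 62860/51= 1232.55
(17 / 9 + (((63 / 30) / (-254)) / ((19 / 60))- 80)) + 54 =-524188 / 21717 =-24.14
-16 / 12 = -4 / 3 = -1.33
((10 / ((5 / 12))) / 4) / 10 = 3 / 5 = 0.60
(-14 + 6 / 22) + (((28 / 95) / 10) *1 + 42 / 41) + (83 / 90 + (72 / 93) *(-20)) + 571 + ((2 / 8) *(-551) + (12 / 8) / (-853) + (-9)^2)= 99317114984207 / 203931060300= 487.01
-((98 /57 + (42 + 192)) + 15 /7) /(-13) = 94907 /5187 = 18.30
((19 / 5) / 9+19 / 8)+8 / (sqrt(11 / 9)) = 1007 / 360+24* sqrt(11) / 11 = 10.03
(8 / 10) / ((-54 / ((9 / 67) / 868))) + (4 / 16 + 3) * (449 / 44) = 1272962057 / 38382960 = 33.16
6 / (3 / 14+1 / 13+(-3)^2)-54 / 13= -77118 / 21983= -3.51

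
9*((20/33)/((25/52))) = 624/55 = 11.35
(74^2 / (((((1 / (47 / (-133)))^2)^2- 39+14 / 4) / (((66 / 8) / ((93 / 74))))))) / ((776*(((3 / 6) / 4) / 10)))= 108755011944920 / 839987681637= 129.47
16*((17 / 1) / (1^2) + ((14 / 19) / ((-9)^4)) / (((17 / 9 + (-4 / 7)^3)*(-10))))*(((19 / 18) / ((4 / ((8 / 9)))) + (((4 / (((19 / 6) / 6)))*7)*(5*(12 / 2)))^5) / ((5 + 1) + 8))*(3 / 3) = 198418256511962592.69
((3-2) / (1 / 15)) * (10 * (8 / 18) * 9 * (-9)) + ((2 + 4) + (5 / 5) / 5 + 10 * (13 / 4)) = -53613 / 10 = -5361.30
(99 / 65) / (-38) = -99 / 2470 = -0.04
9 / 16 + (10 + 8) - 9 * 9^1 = -999 / 16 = -62.44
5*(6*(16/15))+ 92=124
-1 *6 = -6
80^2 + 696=7096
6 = 6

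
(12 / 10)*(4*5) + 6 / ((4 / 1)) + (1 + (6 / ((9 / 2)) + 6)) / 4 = 331 / 12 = 27.58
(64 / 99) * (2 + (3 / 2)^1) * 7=1568 / 99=15.84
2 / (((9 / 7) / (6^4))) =2016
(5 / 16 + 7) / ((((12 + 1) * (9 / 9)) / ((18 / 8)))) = 81 / 64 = 1.27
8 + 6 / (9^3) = 1946 / 243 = 8.01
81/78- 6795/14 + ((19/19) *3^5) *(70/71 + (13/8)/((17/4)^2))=-416167299/1867229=-222.88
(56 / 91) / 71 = 8 / 923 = 0.01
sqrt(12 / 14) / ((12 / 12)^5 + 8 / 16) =2 * sqrt(42) / 21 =0.62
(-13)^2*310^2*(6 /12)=8120450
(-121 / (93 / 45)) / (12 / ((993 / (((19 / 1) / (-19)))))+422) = -54615 / 393638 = -0.14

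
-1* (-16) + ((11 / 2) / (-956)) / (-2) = 61195 / 3824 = 16.00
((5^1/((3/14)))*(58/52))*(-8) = -208.21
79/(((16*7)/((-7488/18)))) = -2054/7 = -293.43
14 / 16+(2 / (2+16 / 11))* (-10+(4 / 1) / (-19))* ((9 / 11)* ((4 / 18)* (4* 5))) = -59553 / 2888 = -20.62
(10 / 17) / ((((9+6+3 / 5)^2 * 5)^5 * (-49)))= -15625 / 3471850633709877060096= -0.00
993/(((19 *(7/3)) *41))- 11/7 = -5590/5453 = -1.03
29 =29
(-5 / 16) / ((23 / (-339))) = 1695 / 368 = 4.61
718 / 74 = 359 / 37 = 9.70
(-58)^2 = 3364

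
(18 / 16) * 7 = 63 / 8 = 7.88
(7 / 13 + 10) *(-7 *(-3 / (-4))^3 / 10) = -25893 / 8320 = -3.11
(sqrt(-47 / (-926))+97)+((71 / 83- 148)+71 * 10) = 660.08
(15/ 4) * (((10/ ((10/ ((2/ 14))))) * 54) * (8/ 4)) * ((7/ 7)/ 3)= 135/ 7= 19.29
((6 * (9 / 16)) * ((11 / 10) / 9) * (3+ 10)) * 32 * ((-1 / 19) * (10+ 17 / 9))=-30602 / 285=-107.38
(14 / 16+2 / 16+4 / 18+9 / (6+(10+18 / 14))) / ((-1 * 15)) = -1898 / 16335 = -0.12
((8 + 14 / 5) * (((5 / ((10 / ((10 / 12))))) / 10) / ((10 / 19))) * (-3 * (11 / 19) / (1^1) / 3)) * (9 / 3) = -297 / 200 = -1.48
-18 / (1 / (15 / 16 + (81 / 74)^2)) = -421011 / 10952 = -38.44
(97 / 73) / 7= 97 / 511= 0.19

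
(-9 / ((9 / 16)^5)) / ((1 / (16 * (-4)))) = 67108864 / 6561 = 10228.45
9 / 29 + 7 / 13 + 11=4467 / 377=11.85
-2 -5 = -7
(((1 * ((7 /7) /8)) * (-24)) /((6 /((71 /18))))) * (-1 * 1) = 71 /36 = 1.97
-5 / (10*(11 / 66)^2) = -18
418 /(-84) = -209 /42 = -4.98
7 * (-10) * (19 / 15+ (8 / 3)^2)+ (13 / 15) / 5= -131911 / 225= -586.27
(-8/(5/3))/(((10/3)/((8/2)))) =-144/25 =-5.76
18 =18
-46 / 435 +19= 8219 / 435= 18.89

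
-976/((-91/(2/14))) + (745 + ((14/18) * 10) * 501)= 8873153/1911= 4643.20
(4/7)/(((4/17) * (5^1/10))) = 4.86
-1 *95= -95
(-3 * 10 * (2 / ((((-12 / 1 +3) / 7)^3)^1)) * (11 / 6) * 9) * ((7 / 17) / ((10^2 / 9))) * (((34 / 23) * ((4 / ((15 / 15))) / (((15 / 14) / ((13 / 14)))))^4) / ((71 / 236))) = 45573273281536 / 3720178125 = 12250.29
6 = 6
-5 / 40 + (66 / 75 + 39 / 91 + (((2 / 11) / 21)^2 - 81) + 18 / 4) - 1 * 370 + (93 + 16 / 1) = -3589235389 / 10672200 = -336.32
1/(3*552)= 1/1656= 0.00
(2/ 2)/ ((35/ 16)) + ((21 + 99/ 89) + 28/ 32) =584237/ 24920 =23.44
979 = 979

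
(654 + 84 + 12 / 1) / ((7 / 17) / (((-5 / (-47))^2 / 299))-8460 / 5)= 318750 / 3904337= 0.08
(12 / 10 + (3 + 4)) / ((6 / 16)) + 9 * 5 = 1003 / 15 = 66.87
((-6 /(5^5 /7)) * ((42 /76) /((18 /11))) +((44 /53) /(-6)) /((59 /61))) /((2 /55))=-1808607449 /445597500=-4.06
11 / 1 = 11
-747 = -747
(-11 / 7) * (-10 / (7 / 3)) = 330 / 49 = 6.73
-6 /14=-3 /7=-0.43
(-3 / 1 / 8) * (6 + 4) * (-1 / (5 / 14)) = 21 / 2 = 10.50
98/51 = 1.92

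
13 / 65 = 1 / 5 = 0.20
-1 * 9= -9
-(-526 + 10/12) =3151/6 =525.17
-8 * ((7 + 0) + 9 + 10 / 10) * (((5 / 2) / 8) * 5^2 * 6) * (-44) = 280500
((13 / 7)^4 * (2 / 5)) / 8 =28561 / 48020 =0.59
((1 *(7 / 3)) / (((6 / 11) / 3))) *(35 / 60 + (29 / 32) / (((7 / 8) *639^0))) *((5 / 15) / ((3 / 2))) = 4.62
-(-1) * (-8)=-8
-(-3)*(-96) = -288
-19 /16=-1.19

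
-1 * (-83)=83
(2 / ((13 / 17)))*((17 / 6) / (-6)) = -289 / 234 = -1.24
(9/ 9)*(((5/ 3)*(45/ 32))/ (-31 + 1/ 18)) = -675/ 8912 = -0.08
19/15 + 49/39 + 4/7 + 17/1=20.09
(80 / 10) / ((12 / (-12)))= -8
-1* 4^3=-64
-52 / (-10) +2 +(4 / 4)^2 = 41 / 5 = 8.20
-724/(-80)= 9.05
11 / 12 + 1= 23 / 12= 1.92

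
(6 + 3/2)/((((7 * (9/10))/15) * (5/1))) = 3.57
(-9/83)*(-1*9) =81/83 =0.98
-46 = -46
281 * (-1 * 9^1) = -2529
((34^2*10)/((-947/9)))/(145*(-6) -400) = 10404/120269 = 0.09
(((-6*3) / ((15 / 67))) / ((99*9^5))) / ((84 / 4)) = -0.00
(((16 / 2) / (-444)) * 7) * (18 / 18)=-0.13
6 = 6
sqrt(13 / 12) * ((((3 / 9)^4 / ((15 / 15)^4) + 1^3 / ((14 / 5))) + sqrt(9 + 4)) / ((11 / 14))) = 5.27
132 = 132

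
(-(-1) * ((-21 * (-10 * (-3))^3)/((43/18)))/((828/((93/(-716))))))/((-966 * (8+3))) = -313875/89577686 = -0.00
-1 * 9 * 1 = -9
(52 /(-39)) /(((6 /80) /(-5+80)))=-4000 /3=-1333.33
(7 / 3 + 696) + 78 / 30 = 10514 / 15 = 700.93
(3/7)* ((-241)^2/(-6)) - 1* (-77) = -57003/14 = -4071.64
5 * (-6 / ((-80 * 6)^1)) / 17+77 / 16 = 4.82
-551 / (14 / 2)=-551 / 7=-78.71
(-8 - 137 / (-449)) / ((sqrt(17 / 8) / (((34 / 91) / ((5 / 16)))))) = -44224 * sqrt(34) / 40859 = -6.31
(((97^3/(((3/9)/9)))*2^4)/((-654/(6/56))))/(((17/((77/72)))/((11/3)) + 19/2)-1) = -11926810764/2369987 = -5032.44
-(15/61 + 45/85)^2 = -646416/1075369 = -0.60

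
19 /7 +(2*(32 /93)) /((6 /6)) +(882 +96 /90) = 961819 /1085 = 886.47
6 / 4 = 3 / 2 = 1.50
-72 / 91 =-0.79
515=515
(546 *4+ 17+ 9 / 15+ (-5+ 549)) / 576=143 / 30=4.77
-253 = -253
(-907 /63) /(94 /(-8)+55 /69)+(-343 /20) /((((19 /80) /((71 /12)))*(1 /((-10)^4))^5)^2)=-7317740428599999999999999999999999999999999909630148 /68752089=-106436626654355186211141900000000000000000000.00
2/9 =0.22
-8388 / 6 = -1398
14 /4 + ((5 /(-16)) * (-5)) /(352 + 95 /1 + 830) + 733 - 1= 15027761 /20432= 735.50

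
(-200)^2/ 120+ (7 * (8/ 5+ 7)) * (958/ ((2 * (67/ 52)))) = 22713.36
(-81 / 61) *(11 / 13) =-891 / 793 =-1.12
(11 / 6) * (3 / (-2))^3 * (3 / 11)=-27 / 16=-1.69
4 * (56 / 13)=224 / 13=17.23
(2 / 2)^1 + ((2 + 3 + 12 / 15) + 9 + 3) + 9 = 139 / 5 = 27.80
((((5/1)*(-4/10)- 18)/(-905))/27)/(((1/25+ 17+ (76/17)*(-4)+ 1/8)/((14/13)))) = -190400/154952109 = -0.00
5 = 5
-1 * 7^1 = -7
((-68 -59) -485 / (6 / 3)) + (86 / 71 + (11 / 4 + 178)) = -53261 / 284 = -187.54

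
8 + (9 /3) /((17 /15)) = 181 /17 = 10.65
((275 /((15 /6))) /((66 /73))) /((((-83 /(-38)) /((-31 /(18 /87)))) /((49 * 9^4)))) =-222704896365 /83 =-2683191522.47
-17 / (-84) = 17 / 84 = 0.20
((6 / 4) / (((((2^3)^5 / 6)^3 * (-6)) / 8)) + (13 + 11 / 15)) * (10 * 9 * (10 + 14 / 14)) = 14948960091229131 / 1099511627776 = 13596.00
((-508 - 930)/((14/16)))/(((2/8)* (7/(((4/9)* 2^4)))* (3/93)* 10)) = -45647872/2205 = -20701.98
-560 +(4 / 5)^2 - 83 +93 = -13734 / 25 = -549.36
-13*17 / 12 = -221 / 12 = -18.42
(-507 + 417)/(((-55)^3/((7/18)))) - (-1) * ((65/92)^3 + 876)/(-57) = -22706726093563/1476918062400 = -15.37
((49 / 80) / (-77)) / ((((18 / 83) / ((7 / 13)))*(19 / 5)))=-4067 / 782496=-0.01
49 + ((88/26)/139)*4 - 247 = -197.90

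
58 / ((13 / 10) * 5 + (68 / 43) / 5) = 24940 / 2931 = 8.51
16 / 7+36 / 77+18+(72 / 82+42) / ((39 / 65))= 291128 / 3157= 92.22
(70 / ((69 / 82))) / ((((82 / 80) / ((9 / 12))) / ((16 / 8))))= 2800 / 23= 121.74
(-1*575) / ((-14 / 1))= 575 / 14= 41.07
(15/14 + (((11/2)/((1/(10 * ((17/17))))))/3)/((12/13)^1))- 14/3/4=4981/252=19.77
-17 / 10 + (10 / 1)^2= 98.30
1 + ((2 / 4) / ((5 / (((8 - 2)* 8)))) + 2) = 39 / 5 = 7.80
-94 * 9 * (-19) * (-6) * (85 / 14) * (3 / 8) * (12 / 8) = -18444915 / 56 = -329373.48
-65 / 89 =-0.73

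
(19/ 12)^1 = 19/ 12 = 1.58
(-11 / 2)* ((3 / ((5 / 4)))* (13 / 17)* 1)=-858 / 85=-10.09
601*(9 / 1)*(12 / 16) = 16227 / 4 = 4056.75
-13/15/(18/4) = -26/135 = -0.19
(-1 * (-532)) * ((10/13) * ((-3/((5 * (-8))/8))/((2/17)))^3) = 54284.87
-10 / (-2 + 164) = -5 / 81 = -0.06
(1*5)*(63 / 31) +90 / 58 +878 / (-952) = 4617619 / 427924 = 10.79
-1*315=-315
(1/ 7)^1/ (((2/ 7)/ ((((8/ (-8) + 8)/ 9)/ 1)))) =7/ 18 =0.39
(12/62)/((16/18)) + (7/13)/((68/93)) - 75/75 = -314/6851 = -0.05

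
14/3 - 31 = -79/3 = -26.33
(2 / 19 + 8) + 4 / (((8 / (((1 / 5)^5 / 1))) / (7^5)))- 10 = 94333 / 118750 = 0.79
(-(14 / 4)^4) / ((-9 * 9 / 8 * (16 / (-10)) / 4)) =-12005 / 324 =-37.05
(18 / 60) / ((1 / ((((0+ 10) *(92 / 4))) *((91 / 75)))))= 2093 / 25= 83.72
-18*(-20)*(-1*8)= -2880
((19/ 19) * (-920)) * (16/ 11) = -14720/ 11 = -1338.18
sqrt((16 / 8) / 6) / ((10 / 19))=19 * sqrt(3) / 30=1.10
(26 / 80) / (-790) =-13 / 31600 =-0.00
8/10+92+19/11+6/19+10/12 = 95.68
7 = 7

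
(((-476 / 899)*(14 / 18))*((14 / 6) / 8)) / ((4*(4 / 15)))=-29155 / 258912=-0.11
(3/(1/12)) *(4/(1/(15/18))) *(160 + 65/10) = 19980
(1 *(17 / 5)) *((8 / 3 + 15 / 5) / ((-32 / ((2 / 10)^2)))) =-289 / 12000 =-0.02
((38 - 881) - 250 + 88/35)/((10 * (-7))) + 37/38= 385249/23275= 16.55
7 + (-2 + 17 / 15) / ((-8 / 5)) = 181 / 24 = 7.54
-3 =-3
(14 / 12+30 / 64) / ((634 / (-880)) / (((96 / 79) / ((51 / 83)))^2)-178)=-15228547840 / 1659202056759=-0.01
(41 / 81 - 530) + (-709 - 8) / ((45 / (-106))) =469573 / 405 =1159.44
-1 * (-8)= 8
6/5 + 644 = 3226/5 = 645.20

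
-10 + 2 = -8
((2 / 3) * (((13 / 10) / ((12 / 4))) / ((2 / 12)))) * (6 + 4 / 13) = 164 / 15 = 10.93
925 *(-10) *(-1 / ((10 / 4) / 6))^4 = -1534464 / 5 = -306892.80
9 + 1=10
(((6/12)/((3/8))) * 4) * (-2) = -32/3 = -10.67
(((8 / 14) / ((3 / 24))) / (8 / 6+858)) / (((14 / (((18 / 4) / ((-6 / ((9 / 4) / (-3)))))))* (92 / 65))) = 1755 / 11621624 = 0.00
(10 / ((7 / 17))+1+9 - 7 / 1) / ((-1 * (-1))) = 191 / 7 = 27.29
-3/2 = -1.50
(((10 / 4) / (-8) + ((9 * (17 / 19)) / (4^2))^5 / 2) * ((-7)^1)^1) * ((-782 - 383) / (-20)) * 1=2509937915679257 / 20771023880192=120.84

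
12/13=0.92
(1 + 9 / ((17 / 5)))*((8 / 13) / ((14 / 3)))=744 / 1547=0.48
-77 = -77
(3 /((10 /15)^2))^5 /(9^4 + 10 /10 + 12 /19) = 2.14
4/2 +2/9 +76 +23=911/9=101.22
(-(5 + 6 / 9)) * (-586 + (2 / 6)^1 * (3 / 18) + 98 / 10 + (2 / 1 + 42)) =814181 / 270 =3015.49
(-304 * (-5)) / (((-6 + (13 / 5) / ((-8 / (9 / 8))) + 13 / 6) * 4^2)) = -91200 / 4031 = -22.62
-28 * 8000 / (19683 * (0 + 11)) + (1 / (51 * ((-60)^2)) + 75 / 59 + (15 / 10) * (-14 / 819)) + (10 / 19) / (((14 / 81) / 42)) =2748592363576087 / 21455658853200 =128.11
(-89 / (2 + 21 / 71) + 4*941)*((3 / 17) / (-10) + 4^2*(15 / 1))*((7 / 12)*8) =57802427109 / 13855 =4171954.32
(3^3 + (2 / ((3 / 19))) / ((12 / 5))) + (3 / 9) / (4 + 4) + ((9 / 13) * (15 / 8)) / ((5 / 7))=3994 / 117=34.14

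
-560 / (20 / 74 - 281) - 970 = -10054670 / 10387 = -968.01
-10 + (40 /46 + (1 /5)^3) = -26227 /2875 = -9.12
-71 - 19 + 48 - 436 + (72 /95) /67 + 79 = -2539563 /6365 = -398.99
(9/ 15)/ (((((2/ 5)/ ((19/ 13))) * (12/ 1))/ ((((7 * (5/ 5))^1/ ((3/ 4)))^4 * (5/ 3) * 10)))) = 72990400/ 3159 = 23105.54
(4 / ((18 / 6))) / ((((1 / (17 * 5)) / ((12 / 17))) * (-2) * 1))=-40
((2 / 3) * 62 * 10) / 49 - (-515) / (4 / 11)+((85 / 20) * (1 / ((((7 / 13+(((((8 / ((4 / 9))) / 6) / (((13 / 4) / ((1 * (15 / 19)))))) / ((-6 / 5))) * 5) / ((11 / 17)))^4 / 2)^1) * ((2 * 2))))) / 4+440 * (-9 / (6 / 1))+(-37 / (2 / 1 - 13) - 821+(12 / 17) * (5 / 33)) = -68582240276659167271109 / 1297867432036032586848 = -52.84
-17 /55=-0.31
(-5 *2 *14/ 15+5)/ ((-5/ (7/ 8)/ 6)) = 91/ 20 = 4.55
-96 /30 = -16 /5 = -3.20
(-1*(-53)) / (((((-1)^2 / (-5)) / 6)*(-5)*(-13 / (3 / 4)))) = -477 / 26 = -18.35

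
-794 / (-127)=794 / 127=6.25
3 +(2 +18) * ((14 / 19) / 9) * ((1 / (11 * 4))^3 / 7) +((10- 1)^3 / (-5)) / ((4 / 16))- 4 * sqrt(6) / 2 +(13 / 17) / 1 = -89678435191 / 154768680- 2 * sqrt(6) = -584.33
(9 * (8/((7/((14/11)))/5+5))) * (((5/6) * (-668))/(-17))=400800/1037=386.50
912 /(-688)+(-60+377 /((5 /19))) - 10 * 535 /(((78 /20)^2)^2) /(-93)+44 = 65478209055692 /46257252795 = 1415.52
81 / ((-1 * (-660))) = 27 / 220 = 0.12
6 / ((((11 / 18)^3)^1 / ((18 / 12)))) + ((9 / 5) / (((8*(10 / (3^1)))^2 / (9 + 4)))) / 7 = 11758713543 / 298144000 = 39.44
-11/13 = -0.85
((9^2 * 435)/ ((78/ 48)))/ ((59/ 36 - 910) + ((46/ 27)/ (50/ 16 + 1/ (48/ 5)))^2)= -2194182108000/ 91891890233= -23.88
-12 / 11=-1.09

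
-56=-56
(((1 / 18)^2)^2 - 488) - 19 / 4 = -51726923 / 104976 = -492.75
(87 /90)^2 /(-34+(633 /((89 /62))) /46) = -1721527 /44977500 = -0.04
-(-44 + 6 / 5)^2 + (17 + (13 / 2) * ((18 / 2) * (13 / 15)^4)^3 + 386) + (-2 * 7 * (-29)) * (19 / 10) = 68854715967253 / 355957031250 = 193.44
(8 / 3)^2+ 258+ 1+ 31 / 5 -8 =11894 / 45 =264.31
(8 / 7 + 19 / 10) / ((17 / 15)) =639 / 238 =2.68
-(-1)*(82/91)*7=6.31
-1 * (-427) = 427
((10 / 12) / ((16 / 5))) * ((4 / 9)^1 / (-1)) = -25 / 216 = -0.12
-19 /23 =-0.83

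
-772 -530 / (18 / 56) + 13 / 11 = -239551 / 99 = -2419.71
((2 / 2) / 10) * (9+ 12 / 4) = 1.20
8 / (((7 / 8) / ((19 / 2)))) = 608 / 7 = 86.86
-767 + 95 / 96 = -73537 / 96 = -766.01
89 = 89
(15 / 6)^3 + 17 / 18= 1193 / 72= 16.57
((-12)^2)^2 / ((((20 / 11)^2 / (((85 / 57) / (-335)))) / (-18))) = 15995232 / 31825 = 502.60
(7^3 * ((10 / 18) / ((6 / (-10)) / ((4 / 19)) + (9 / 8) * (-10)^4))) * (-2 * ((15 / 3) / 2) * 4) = -686000 / 2024487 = -0.34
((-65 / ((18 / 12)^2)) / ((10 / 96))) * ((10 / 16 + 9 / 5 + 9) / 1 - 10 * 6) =13471.47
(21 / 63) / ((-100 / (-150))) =1 / 2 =0.50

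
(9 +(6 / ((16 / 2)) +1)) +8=18.75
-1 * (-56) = 56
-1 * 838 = -838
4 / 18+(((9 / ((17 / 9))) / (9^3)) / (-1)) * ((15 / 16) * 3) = 499 / 2448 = 0.20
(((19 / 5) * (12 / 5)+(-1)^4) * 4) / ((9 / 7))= 7084 / 225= 31.48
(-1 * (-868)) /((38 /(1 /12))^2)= 217 /51984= 0.00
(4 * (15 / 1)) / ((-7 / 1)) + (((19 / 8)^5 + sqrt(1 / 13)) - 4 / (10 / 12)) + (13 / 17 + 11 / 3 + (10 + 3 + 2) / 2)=sqrt(13) / 13 + 4335606571 / 58490880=74.40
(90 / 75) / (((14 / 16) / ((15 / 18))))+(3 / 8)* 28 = 11.64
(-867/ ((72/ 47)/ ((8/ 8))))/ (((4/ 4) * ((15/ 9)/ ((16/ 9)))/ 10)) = -54332/ 9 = -6036.89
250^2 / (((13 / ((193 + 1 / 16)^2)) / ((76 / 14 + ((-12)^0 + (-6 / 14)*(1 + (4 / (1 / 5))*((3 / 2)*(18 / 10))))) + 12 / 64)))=-283126687171875 / 93184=-3038361598.26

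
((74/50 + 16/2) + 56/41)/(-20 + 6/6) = -11117/19475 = -0.57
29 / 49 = 0.59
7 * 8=56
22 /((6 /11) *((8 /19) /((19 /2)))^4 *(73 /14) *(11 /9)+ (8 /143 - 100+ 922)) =561018037933353 /20963100924143149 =0.03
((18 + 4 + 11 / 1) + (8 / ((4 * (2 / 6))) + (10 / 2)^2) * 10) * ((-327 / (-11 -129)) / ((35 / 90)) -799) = -2719969 / 10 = -271996.90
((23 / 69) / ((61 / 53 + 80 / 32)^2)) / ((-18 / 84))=-157304 / 1347921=-0.12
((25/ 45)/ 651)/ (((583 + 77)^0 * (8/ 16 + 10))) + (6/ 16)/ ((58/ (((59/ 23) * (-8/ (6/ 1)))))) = -7232621/ 328268052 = -0.02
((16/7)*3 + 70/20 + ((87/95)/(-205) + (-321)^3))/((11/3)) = -27054637421979/2999150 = -9020768.36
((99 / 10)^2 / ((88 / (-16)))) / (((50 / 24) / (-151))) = 807246 / 625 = 1291.59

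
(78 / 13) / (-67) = -6 / 67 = -0.09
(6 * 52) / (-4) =-78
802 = 802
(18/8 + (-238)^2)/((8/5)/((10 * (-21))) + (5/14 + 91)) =118957125/191834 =620.10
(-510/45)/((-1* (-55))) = -34/165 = -0.21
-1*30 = -30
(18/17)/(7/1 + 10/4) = 36/323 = 0.11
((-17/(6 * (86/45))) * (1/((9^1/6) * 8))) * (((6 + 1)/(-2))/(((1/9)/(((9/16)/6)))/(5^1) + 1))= 80325/229792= 0.35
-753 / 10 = -75.30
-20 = -20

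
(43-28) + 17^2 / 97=1744 / 97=17.98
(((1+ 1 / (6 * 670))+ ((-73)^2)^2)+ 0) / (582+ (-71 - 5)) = 114160932841 / 2034120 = 56123.01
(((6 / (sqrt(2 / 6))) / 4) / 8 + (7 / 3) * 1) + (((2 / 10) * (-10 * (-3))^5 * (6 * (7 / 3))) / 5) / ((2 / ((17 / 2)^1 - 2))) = 3 * sqrt(3) / 16 + 132678007 / 3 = 44226002.66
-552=-552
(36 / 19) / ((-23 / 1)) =-36 / 437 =-0.08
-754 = -754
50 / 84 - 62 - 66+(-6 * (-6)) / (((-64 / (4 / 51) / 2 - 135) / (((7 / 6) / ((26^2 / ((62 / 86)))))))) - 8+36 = -2745747391 / 27621867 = -99.40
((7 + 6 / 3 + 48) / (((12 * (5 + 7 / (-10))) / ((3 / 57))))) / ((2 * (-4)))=-5 / 688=-0.01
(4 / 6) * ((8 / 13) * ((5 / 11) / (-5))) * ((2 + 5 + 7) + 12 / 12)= -0.56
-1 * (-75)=75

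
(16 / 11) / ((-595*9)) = -16 / 58905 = -0.00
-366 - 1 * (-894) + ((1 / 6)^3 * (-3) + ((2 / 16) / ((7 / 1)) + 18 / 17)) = 2266505 / 4284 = 529.06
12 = 12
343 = 343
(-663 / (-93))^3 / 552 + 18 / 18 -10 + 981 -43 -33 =14745184133 / 16444632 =896.66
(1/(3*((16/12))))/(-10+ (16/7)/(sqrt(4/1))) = -7/248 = -0.03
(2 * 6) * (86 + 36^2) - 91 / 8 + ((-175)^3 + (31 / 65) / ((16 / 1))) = -5556514439 / 1040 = -5342802.35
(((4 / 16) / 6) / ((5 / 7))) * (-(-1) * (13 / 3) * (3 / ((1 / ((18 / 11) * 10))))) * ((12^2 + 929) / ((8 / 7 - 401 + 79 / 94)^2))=63413855778 / 758274855899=0.08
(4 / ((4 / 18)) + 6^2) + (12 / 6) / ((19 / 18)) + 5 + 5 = 1252 / 19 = 65.89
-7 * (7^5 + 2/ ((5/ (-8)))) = -117626.60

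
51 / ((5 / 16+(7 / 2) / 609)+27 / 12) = 70992 / 3575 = 19.86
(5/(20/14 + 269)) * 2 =0.04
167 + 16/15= 2521/15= 168.07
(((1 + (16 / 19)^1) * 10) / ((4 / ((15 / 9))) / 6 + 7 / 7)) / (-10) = -25 / 19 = -1.32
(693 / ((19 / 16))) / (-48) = -231 / 19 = -12.16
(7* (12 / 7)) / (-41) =-12 / 41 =-0.29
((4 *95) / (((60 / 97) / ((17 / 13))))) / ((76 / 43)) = 70907 / 156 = 454.53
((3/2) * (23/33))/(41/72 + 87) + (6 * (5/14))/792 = 170629/11651640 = 0.01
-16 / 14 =-8 / 7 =-1.14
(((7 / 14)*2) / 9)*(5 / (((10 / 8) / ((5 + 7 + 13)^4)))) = 1562500 / 9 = 173611.11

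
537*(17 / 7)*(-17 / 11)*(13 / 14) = -2017509 / 1078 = -1871.53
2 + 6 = 8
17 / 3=5.67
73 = 73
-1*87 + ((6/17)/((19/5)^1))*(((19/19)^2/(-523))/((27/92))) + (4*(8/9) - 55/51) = -128506204/1520361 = -84.52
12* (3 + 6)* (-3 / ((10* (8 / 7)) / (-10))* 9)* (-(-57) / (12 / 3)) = 290871 / 8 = 36358.88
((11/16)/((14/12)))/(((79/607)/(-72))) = -180279/553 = -326.00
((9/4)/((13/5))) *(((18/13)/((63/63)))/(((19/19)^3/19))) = 7695/338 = 22.77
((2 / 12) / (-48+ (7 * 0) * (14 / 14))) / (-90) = 0.00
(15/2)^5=759375/32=23730.47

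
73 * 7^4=175273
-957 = -957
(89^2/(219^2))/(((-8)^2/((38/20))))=150499/30695040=0.00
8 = 8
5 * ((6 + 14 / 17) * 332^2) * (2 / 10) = 12785984 / 17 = 752116.71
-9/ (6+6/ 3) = -1.12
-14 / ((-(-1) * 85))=-14 / 85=-0.16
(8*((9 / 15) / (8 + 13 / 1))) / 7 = 8 / 245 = 0.03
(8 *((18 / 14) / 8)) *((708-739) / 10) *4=-15.94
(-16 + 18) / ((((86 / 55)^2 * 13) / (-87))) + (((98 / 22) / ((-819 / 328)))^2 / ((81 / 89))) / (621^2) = -1047432084655988123 / 191334030384241602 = -5.47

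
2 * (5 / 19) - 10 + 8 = -28 / 19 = -1.47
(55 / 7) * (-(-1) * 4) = 220 / 7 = 31.43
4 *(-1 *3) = -12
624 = 624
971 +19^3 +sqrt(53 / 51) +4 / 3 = sqrt(2703) / 51 +23494 / 3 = 7832.35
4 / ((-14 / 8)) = -16 / 7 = -2.29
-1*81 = -81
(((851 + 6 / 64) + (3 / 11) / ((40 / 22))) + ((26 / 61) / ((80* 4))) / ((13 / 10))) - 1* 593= 2520469 / 9760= 258.24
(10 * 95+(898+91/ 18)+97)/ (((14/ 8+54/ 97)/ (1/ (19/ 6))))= 13619188/ 51015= 266.96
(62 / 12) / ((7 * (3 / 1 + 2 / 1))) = 31 / 210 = 0.15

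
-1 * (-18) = 18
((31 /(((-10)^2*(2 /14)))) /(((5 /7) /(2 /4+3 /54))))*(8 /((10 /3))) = 1519 /375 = 4.05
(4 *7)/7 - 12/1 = -8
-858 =-858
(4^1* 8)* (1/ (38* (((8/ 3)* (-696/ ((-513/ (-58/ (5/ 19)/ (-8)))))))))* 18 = 2430/ 15979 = 0.15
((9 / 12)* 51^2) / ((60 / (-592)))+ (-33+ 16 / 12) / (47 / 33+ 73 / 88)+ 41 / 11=-126041798 / 6545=-19257.72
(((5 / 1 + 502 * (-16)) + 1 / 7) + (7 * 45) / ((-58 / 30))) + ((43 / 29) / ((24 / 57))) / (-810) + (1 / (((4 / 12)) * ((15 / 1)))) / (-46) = -247783287161 / 30255120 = -8189.80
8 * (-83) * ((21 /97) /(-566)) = 6972 /27451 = 0.25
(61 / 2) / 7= 61 / 14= 4.36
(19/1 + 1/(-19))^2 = 129600/361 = 359.00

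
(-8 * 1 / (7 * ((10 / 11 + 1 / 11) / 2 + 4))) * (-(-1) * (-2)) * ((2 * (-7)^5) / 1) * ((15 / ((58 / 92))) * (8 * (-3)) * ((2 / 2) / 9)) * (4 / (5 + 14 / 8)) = 4523868160 / 7047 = 641956.60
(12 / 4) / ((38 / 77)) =231 / 38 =6.08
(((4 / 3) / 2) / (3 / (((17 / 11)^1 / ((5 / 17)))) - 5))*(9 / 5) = -867 / 3200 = -0.27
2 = 2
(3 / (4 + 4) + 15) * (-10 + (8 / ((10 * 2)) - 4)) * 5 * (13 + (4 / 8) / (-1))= -52275 / 4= -13068.75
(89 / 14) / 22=89 / 308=0.29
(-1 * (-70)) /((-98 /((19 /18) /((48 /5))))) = -475 /6048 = -0.08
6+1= 7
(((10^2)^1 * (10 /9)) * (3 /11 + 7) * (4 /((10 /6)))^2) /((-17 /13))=-665600 /187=-3559.36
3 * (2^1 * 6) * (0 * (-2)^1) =0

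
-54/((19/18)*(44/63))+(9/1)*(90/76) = -1377/22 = -62.59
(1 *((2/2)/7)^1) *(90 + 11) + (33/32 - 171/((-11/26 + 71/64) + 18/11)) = -276945217/4761568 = -58.16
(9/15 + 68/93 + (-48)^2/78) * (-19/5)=-3545533/30225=-117.30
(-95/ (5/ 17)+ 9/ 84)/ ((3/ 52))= -117533/ 21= -5596.81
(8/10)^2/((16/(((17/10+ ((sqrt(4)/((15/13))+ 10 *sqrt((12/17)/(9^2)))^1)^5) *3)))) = 7592458304 *sqrt(51)/6715456875+ 273797574827/32918906250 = 16.39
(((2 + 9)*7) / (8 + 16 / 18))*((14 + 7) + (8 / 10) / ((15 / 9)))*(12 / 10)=1116423 / 5000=223.28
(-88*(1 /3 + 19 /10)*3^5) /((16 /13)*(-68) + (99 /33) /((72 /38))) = 37250928 /64045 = 581.64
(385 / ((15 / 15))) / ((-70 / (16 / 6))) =-44 / 3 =-14.67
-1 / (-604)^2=-1 / 364816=-0.00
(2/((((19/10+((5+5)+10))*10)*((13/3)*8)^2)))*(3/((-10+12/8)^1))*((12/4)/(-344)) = 27/1154348416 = 0.00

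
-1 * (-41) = 41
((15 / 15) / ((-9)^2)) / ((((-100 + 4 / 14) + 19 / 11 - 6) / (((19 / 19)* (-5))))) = 385 / 648567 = 0.00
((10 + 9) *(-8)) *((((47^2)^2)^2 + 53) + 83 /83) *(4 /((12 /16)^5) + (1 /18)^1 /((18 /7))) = -14843717992108852850 /243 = -61085259226785402.67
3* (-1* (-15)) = 45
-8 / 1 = -8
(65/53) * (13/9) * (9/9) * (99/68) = 9295/3604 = 2.58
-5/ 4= -1.25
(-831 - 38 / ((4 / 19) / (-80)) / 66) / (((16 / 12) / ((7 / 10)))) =-141421 / 440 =-321.41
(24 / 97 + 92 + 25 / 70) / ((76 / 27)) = 3395439 / 103208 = 32.90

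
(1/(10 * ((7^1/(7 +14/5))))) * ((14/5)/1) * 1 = 49/125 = 0.39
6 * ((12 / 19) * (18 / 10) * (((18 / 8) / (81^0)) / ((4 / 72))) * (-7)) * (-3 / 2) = 275562 / 95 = 2900.65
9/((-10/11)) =-99/10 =-9.90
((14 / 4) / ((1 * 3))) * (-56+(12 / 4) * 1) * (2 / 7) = -53 / 3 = -17.67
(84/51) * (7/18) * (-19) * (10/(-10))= 1862/153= 12.17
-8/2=-4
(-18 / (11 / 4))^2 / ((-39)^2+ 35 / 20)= 20736 / 737011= 0.03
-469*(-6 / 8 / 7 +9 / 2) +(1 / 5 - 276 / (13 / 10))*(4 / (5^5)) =-1674173717 / 812500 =-2060.52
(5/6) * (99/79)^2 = 16335/12482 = 1.31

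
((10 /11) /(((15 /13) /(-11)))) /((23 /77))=-2002 /69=-29.01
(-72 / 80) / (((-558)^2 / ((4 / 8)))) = -1 / 691920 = -0.00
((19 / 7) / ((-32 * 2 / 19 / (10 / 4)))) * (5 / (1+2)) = -3.36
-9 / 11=-0.82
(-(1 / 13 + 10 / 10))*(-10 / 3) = 140 / 39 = 3.59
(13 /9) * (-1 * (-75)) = 325 /3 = 108.33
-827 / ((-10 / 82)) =33907 / 5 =6781.40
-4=-4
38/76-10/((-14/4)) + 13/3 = 323/42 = 7.69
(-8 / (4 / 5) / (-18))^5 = 3125 / 59049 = 0.05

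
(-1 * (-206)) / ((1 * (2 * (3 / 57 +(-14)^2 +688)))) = 1957 / 16797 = 0.12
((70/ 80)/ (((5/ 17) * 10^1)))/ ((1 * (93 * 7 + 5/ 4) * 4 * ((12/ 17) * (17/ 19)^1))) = 2261/ 12523200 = 0.00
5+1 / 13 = 66 / 13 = 5.08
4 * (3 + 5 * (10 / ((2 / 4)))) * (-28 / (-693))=1648 / 99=16.65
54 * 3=162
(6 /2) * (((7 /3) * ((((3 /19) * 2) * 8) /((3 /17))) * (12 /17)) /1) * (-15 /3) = -6720 /19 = -353.68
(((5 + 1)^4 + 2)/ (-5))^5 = -3684456744903968/ 3125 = -1179026158369.27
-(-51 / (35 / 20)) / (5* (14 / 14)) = 5.83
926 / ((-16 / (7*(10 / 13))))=-16205 / 52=-311.63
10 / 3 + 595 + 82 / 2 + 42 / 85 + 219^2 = 12393211 / 255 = 48600.83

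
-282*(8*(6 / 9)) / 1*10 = -15040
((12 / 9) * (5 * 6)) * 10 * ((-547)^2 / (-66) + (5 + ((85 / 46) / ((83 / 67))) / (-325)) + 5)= -1481819610080 / 818961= -1809389.71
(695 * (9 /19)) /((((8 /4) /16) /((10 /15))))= 33360 /19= 1755.79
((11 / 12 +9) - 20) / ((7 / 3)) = -121 / 28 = -4.32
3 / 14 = 0.21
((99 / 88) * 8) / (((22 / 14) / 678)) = 42714 / 11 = 3883.09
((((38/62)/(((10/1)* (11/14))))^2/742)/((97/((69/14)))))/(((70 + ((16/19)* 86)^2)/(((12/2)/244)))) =26976447/13993006797405825200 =0.00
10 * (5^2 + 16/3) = 910/3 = 303.33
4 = 4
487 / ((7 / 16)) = 7792 / 7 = 1113.14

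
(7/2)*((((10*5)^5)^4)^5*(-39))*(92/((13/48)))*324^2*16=-6143683020698156811664509147768997721072992135304957628250122070312500000000000000000000000000000000000000000000000000000000000000000000000000000000000000000000000000000000000000000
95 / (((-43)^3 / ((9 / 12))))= -285 / 318028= -0.00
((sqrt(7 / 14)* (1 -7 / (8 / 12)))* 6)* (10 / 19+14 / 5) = -474* sqrt(2) / 5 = -134.07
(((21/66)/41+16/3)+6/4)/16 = 0.43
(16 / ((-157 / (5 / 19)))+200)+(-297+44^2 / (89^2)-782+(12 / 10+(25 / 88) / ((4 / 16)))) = -2277986445639 / 2599117730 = -876.45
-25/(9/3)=-25/3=-8.33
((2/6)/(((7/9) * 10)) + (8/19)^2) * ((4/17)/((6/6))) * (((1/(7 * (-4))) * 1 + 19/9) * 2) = 2909449/13532085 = 0.22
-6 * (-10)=60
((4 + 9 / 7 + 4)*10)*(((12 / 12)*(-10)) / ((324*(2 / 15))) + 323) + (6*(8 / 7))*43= 11440631 / 378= 30266.22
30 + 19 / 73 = 2209 / 73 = 30.26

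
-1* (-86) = 86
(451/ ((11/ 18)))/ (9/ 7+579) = 861/ 677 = 1.27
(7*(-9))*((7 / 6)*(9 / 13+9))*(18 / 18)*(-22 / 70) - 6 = 14163 / 65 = 217.89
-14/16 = -7/8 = -0.88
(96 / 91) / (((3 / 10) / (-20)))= -6400 / 91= -70.33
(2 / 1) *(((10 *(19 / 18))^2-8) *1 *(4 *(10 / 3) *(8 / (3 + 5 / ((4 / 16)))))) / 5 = 1072256 / 5589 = 191.85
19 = 19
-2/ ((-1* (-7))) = -2/ 7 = -0.29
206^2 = 42436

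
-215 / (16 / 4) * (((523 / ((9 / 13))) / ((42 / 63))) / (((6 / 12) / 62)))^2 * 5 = -47755339213075 / 9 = -5306148801452.78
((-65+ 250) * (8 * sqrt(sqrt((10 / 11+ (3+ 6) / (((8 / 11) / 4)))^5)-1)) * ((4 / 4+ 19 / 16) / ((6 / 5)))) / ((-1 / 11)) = -32375 * sqrt(-234256+ 27057382 * sqrt(24398)) / 528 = -3986073.12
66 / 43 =1.53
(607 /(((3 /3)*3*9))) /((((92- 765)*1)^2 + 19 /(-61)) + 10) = 37027 /745990020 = 0.00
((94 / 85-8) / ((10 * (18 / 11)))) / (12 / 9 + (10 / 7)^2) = -0.12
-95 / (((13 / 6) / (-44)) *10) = 2508 / 13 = 192.92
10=10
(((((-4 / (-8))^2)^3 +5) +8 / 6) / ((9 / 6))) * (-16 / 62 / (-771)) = 1219 / 860436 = 0.00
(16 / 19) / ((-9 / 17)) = -272 / 171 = -1.59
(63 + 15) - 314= -236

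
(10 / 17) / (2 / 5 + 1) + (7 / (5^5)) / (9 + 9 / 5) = 1688333 / 4016250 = 0.42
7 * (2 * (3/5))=42/5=8.40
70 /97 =0.72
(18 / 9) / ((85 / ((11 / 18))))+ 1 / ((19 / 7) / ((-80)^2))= 34272209 / 14535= 2357.91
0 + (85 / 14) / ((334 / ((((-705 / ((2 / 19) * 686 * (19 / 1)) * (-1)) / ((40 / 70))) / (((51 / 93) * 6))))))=36425 / 7331968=0.00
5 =5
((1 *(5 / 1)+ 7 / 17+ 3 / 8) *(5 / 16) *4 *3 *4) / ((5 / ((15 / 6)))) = 11805 / 272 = 43.40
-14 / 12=-7 / 6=-1.17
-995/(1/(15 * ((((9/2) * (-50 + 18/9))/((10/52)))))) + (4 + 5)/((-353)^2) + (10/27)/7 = 394805006147551/23551101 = 16763760.05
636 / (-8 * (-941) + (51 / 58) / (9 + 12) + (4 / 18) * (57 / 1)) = 774648 / 9184583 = 0.08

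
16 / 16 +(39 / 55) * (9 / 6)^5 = 11237 / 1760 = 6.38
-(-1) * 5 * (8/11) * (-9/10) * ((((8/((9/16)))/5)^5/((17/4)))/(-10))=274877906944/19170421875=14.34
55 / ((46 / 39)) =2145 / 46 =46.63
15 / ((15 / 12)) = 12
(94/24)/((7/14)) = 47/6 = 7.83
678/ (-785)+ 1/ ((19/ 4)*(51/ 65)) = -452882/ 760665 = -0.60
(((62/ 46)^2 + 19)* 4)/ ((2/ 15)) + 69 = 693.50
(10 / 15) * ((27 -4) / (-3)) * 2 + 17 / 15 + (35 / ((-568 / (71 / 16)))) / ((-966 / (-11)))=-2409017 / 264960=-9.09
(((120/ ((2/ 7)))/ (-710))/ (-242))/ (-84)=-1/ 34364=-0.00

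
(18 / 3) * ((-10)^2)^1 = 600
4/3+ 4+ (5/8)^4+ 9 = 178003/12288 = 14.49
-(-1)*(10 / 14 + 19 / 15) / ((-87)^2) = 208 / 794745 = 0.00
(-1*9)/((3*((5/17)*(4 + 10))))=-51/70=-0.73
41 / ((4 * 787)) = 41 / 3148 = 0.01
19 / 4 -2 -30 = -109 / 4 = -27.25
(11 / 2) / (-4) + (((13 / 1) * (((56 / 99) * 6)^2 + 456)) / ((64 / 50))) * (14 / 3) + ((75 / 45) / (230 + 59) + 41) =167668809131 / 7553304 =22198.08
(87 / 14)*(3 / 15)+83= 5897 / 70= 84.24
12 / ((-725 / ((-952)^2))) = -10875648 / 725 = -15000.89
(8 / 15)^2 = 64 / 225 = 0.28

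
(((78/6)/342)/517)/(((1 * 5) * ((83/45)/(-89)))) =-0.00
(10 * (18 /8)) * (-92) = -2070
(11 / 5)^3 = 10.65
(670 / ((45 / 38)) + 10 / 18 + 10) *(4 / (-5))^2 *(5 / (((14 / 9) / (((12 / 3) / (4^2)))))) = 1482 / 5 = 296.40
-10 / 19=-0.53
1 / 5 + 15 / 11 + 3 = 251 / 55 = 4.56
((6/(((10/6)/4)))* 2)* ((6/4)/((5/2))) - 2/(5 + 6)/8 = 18983/1100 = 17.26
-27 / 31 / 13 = -27 / 403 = -0.07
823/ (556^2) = 823/ 309136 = 0.00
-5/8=-0.62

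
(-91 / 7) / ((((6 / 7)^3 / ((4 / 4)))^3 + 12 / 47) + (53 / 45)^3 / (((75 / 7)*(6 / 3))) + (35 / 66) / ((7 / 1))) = -19.79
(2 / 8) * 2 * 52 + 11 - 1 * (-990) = 1027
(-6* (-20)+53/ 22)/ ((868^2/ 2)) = 2693/ 8287664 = 0.00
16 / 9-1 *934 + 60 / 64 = -134105 / 144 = -931.28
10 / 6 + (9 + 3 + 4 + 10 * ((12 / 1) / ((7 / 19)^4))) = 47042813 / 7203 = 6531.00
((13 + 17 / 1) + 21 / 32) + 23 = 1717 / 32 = 53.66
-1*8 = -8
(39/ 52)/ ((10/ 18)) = 27/ 20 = 1.35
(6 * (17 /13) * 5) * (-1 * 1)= -510 /13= -39.23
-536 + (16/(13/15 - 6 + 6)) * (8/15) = -6840/13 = -526.15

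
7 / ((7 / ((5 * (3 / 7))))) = 15 / 7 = 2.14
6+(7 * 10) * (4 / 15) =74 / 3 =24.67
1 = 1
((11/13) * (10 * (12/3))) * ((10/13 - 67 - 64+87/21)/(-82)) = 2524280/48503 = 52.04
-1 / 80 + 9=719 / 80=8.99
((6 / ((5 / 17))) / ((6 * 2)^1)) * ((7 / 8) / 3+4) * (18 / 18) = 1751 / 240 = 7.30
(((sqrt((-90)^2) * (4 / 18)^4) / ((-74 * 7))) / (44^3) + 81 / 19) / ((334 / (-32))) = -325694443156 / 797398510293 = -0.41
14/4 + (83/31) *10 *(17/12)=41.43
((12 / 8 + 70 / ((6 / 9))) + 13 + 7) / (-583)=-23 / 106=-0.22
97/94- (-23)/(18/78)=28397/282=100.70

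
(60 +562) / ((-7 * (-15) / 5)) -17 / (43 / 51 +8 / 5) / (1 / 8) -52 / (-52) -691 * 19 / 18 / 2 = -8741123 / 22428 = -389.74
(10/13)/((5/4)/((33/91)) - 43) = -1320/67873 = -0.02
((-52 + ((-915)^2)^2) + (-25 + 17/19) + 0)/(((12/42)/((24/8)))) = 279677334519009/38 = 7359929855763.39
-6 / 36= -1 / 6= -0.17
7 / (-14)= -1 / 2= -0.50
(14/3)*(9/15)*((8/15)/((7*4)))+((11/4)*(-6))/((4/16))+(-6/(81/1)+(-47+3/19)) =-1447466/12825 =-112.86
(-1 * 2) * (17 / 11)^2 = -578 / 121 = -4.78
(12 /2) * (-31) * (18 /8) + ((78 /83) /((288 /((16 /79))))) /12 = -98787749 /236052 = -418.50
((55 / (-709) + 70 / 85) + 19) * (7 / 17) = 1665986 / 204901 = 8.13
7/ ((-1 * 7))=-1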